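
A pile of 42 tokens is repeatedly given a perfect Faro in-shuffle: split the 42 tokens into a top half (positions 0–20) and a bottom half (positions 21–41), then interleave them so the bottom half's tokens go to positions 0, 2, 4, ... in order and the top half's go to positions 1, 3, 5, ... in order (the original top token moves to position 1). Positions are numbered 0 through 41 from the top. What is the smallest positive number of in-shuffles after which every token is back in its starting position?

14

The in-shuffle permutes the 42 positions with cycle lengths [14, 14, 14].
Every token is home exactly when every cycle has completed a whole number of laps, i.e. after lcm(14) = 14 in-shuffles.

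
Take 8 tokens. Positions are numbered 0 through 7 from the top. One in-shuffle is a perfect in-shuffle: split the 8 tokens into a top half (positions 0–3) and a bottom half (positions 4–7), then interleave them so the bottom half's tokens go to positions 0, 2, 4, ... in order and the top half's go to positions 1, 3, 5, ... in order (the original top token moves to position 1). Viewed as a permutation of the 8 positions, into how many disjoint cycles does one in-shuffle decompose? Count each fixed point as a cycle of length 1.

2

Trace each unvisited position around until it returns:
(0 1 3 7 6 4) (2 5)
2 cycles in total.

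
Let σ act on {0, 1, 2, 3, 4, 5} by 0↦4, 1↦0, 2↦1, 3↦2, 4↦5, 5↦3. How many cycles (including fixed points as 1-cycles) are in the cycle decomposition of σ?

1

Cycle decomposition: (0 4 5 3 2 1).
1 cycle.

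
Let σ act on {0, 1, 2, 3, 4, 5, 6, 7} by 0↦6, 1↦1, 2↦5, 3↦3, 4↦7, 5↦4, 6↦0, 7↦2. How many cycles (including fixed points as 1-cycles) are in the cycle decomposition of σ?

4

Cycle decomposition: (0 6) (1) (2 5 4 7) (3).
4 cycles.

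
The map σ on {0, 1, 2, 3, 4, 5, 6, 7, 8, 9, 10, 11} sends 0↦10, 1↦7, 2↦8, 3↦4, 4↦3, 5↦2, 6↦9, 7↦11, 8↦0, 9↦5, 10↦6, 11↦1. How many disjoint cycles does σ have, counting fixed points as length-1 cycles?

Cycle decomposition: (0 10 6 9 5 2 8) (1 7 11) (3 4).
3 cycles.

3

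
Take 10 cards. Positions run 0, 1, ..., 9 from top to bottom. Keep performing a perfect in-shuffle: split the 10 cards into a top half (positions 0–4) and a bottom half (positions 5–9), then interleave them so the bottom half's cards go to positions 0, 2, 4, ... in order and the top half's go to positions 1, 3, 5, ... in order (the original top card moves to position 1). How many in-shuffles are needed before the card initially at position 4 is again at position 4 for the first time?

Follow position 4 under repeated in-shuffles:
4 → 9 → 8 → 6 → 2 → 5 → 0 → 1 → 3 → 7 → 4
It first returns after 10 in-shuffles.

10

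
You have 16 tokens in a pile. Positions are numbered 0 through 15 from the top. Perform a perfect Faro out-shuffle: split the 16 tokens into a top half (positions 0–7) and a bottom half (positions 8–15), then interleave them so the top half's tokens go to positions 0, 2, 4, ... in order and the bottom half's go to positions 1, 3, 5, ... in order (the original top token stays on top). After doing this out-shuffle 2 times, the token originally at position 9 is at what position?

Track the token's position through each out-shuffle:
9 → 3 → 6

6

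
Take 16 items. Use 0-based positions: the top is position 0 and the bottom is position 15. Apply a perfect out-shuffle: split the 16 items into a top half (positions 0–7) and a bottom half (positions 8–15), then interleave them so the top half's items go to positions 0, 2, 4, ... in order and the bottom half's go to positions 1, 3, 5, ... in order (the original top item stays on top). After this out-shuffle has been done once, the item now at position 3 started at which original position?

Work backwards from position 3, undoing one out-shuffle at a time:
3 ← 9
So the item now at position 3 started at position 9.

9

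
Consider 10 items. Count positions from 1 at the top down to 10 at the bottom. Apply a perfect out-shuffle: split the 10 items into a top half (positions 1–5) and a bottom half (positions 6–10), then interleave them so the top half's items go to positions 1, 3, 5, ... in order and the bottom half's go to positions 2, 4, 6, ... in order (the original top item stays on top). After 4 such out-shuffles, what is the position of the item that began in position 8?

5

Track the item's position through each out-shuffle:
8 → 6 → 2 → 3 → 5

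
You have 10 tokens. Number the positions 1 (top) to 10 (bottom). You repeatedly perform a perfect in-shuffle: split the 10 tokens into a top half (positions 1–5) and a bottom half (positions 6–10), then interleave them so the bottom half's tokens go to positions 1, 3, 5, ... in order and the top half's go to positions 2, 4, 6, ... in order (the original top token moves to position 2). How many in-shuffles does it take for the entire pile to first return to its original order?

The in-shuffle permutes the 10 positions with cycle lengths [10].
Every token is home exactly when every cycle has completed a whole number of laps, i.e. after lcm(10) = 10 in-shuffles.

10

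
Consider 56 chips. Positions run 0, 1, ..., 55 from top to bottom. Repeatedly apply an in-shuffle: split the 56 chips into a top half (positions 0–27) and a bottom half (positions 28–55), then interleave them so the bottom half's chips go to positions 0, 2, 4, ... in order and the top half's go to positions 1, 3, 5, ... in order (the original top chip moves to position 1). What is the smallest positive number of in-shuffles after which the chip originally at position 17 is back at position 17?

Follow position 17 under repeated in-shuffles:
17 → 35 → 14 → 29 → 2 → 5 → 11 → 23 → 47 → 38 → 20 → 41 → 26 → 53 → 50 → 44 → 32 → 8 → 17
It first returns after 18 in-shuffles.

18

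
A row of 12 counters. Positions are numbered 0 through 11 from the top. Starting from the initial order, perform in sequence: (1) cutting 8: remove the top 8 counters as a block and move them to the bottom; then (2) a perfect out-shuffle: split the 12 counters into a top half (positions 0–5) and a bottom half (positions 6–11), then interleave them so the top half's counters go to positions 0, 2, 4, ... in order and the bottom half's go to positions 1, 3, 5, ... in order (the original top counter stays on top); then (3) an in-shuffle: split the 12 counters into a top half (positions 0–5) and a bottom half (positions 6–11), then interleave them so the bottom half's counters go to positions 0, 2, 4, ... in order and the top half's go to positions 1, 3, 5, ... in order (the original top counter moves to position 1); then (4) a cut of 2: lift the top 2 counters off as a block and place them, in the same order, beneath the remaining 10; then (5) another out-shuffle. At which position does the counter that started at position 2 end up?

2

Track the counter from position 2 forward through each operation:
  after op 1 (cut 8): 2 → 6
  after op 2 (out-shuffle): 6 → 1
  after op 3 (in-shuffle): 1 → 3
  after op 4 (cut 2): 3 → 1
  after op 5 (out-shuffle): 1 → 2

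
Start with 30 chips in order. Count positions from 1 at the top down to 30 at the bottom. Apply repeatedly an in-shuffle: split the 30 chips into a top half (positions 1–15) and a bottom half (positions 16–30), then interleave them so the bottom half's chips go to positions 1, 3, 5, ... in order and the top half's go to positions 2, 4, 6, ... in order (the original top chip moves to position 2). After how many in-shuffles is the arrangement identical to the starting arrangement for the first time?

The in-shuffle permutes the 30 positions with cycle lengths [5, 5, 5, 5, 5, 5].
Every chip is home exactly when every cycle has completed a whole number of laps, i.e. after lcm(5) = 5 in-shuffles.

5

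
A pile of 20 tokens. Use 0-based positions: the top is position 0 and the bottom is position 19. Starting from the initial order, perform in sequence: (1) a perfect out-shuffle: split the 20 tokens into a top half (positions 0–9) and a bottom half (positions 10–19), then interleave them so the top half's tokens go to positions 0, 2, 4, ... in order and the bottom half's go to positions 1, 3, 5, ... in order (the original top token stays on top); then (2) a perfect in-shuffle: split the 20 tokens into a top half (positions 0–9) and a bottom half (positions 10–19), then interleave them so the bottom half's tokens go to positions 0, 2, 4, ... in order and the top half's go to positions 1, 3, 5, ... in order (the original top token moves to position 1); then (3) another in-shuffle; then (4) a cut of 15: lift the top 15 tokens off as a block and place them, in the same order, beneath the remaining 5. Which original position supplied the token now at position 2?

Undo the operations in reverse order, starting from position 2:
  undo op 4 (cut 15): 2 ← 17
  undo op 3 (in-shuffle, from top half): 17 ← 8
  undo op 2 (in-shuffle, from bottom half): 8 ← 14
  undo op 1 (out-shuffle, from top half): 14 ← 7
So the token at position 2 came from original position 7.

7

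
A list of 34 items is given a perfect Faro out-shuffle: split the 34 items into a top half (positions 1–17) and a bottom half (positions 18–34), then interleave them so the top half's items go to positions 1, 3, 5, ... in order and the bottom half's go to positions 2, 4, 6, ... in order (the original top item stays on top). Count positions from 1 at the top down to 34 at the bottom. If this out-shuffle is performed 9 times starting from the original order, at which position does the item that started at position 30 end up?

32

Track the item's position through each out-shuffle:
30 → 26 → 18 → 2 → 3 → 5 → 9 → 17 → 33 → 32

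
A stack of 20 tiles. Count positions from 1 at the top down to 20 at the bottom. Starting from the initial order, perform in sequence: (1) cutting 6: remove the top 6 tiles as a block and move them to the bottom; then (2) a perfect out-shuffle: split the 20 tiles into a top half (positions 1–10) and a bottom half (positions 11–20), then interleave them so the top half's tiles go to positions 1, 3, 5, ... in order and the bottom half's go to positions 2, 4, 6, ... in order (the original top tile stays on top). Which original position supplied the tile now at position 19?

16

Undo the operations in reverse order, starting from position 19:
  undo op 2 (out-shuffle, from top half): 19 ← 10
  undo op 1 (cut 6): 10 ← 16
So the tile at position 19 came from original position 16.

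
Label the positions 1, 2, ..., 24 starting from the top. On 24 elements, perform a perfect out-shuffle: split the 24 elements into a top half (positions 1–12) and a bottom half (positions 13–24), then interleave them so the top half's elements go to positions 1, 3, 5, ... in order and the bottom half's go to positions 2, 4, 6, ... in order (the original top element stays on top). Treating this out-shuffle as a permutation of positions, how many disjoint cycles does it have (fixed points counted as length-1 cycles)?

4

Trace each unvisited position around until it returns:
(1) (2 3 5 9 17 10 ... len 11) (6 11 21 18 12 23 ... len 11) (24)
4 cycles in total.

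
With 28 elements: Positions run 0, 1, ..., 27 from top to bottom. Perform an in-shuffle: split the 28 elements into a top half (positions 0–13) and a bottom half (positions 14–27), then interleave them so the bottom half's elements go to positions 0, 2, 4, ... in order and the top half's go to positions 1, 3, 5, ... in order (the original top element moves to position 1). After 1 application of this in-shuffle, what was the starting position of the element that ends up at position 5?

2

Work backwards from position 5, undoing one in-shuffle at a time:
5 ← 2
So the element now at position 5 started at position 2.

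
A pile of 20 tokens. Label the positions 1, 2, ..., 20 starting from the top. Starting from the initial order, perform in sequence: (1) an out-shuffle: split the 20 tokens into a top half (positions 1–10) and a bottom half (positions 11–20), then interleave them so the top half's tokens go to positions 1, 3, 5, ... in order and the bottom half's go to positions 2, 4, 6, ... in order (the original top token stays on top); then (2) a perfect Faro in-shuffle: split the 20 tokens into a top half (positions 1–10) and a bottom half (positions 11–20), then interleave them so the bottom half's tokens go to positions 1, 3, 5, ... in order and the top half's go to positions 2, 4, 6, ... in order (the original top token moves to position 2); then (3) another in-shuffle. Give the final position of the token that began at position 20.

17

Track the token from position 20 forward through each operation:
  after op 1 (out-shuffle): 20 → 20
  after op 2 (in-shuffle): 20 → 19
  after op 3 (in-shuffle): 19 → 17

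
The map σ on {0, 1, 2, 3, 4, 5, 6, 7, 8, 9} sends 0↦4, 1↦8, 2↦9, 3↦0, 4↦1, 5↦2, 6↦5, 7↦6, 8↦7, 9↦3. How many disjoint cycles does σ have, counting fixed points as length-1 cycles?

Cycle decomposition: (0 4 1 8 7 6 5 2 9 3).
1 cycle.

1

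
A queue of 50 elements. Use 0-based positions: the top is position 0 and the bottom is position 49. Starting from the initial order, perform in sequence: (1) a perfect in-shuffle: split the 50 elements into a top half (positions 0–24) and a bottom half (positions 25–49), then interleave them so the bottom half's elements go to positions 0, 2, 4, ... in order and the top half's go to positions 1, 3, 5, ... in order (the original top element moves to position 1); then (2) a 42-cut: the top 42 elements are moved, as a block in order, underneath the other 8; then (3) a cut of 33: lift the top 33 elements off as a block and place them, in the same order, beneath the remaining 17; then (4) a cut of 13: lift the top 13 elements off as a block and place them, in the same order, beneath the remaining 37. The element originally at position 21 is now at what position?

Track the element from position 21 forward through each operation:
  after op 1 (in-shuffle): 21 → 43
  after op 2 (cut 42): 43 → 1
  after op 3 (cut 33): 1 → 18
  after op 4 (cut 13): 18 → 5

5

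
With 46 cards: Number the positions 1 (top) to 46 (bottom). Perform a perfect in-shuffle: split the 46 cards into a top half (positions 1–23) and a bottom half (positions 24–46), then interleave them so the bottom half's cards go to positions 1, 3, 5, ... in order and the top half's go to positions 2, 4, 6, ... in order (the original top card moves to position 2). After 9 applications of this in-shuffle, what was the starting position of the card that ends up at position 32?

Work backwards from position 32, undoing one in-shuffle at a time:
32 ← 16 ← 8 ← 4 ← 2 ← 1 ← 24 ← 12 ← 6 ← 3
So the card now at position 32 started at position 3.

3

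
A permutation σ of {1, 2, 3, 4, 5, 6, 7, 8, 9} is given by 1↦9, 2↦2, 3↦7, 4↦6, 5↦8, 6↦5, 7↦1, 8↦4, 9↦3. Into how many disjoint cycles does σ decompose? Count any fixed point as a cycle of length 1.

Cycle decomposition: (1 9 3 7) (2) (4 6 5 8).
3 cycles.

3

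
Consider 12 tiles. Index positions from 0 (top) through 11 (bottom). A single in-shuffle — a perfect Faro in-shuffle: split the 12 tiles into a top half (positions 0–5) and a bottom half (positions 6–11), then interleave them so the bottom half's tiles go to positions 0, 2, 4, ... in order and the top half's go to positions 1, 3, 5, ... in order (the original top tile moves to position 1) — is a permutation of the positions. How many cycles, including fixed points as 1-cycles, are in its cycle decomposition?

Trace each unvisited position around until it returns:
(0 1 3 7 2 5 ... len 12)
1 cycle in total.

1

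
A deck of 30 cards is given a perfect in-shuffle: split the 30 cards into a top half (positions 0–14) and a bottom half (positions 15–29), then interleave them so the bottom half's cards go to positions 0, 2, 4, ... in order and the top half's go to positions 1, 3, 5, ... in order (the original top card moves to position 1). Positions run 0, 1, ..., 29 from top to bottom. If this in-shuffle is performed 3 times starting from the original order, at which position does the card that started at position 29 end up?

22

Track the card's position through each in-shuffle:
29 → 28 → 26 → 22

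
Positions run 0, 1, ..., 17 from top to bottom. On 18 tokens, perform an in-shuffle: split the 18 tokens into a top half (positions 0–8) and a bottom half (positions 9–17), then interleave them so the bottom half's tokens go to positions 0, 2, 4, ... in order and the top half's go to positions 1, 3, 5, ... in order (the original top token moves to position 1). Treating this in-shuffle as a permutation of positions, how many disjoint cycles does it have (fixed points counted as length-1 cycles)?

1

Trace each unvisited position around until it returns:
(0 1 3 7 15 12 ... len 18)
1 cycle in total.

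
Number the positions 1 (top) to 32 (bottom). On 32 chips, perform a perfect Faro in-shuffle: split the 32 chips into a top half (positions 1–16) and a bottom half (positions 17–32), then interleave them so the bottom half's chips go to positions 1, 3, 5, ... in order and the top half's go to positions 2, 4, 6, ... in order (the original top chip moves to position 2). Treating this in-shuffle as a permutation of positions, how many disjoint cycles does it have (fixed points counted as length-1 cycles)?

4

Trace each unvisited position around until it returns:
(1 2 4 8 16 32 31 29 25 17) (3 6 12 24 15 30 27 21 9 18) (5 10 20 7 14 28 23 13 26 19) (11 22)
4 cycles in total.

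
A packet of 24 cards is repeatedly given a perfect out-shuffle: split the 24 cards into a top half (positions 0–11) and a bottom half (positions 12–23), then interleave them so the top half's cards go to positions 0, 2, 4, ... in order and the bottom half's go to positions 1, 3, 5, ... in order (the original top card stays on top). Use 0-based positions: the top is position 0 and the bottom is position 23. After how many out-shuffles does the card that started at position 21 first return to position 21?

11

Follow position 21 under repeated out-shuffles:
21 → 19 → 15 → 7 → 14 → 5 → 10 → 20 → 17 → 11 → 22 → 21
It first returns after 11 out-shuffles.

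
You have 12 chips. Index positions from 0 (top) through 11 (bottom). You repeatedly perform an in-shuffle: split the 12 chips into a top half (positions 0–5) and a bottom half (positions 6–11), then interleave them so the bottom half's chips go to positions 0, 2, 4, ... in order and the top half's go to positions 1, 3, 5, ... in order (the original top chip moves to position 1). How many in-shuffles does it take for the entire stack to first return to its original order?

The in-shuffle permutes the 12 positions with cycle lengths [12].
Every chip is home exactly when every cycle has completed a whole number of laps, i.e. after lcm(12) = 12 in-shuffles.

12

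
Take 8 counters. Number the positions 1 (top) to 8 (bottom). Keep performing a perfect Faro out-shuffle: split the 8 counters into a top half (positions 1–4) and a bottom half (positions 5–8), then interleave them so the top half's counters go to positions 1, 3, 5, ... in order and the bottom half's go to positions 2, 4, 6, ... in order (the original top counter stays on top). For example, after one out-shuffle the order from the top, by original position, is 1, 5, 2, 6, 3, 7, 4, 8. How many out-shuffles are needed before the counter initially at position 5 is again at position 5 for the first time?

Follow position 5 under repeated out-shuffles:
5 → 2 → 3 → 5
It first returns after 3 out-shuffles.

3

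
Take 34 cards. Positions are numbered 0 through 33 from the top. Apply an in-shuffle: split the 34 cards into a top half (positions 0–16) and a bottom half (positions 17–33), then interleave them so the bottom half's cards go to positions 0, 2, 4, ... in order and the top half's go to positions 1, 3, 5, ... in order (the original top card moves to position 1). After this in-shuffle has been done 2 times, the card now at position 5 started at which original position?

18

Work backwards from position 5, undoing one in-shuffle at a time:
5 ← 2 ← 18
So the card now at position 5 started at position 18.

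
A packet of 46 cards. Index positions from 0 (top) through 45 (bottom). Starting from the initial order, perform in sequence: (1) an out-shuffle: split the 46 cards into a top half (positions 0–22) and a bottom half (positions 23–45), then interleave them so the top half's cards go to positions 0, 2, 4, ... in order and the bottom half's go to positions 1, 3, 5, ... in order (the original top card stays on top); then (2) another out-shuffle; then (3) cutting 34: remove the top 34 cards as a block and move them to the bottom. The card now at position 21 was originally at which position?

Undo the operations in reverse order, starting from position 21:
  undo op 3 (cut 34): 21 ← 9
  undo op 2 (out-shuffle, from bottom half): 9 ← 27
  undo op 1 (out-shuffle, from bottom half): 27 ← 36
So the card at position 21 came from original position 36.

36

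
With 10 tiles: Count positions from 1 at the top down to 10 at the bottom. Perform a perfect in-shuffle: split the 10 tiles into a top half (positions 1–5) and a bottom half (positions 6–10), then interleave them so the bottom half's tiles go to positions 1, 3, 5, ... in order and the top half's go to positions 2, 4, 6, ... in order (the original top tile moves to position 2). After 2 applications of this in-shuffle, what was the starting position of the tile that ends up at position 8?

Work backwards from position 8, undoing one in-shuffle at a time:
8 ← 4 ← 2
So the tile now at position 8 started at position 2.

2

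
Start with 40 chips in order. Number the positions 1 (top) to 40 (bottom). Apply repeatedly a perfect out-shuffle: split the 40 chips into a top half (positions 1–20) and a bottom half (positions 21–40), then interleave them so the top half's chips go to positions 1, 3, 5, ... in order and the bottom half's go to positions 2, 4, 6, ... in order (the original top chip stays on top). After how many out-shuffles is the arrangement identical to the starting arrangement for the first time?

The out-shuffle permutes the 40 positions with cycle lengths [1, 1, 2, 12, 12, 12].
Every chip is home exactly when every cycle has completed a whole number of laps, i.e. after lcm(1, 2, 12) = 12 out-shuffles.

12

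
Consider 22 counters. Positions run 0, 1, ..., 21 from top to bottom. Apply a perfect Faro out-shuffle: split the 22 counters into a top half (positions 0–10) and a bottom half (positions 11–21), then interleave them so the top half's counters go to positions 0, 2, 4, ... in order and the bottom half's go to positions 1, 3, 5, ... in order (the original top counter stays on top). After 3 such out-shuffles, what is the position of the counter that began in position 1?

8

Track the counter's position through each out-shuffle:
1 → 2 → 4 → 8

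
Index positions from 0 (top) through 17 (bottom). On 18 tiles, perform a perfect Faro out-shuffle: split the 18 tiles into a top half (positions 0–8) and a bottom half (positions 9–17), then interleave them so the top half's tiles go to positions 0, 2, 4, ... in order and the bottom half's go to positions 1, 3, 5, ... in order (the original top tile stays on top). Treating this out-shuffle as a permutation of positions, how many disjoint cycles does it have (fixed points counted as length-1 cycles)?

4

Trace each unvisited position around until it returns:
(0) (1 2 4 8 16 15 13 9) (3 6 12 7 14 11 5 10) (17)
4 cycles in total.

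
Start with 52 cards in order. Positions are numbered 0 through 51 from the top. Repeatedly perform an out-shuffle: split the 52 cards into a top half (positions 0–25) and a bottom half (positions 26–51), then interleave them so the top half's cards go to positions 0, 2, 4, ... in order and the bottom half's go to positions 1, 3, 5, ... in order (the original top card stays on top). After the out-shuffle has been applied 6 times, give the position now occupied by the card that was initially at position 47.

50

Track the card's position through each out-shuffle:
47 → 43 → 35 → 19 → 38 → 25 → 50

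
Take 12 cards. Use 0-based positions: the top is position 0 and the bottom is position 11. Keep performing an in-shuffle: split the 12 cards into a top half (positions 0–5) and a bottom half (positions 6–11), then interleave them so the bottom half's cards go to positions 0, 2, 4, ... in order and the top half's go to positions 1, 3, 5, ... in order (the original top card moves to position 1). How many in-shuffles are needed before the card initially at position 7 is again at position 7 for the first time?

12

Follow position 7 under repeated in-shuffles:
7 → 2 → 5 → 11 → 10 → 8 → 4 → 9 → 6 → 0 → 1 → 3 → 7
It first returns after 12 in-shuffles.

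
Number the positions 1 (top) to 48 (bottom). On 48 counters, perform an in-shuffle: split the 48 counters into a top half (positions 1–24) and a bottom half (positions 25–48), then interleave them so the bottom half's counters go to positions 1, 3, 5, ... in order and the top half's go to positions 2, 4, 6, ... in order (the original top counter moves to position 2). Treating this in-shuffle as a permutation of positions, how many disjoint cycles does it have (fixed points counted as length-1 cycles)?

4

Trace each unvisited position around until it returns:
(1 2 4 8 16 32 ... len 21) (3 6 12 24 48 47 ... len 21) (7 14 28) (21 42 35)
4 cycles in total.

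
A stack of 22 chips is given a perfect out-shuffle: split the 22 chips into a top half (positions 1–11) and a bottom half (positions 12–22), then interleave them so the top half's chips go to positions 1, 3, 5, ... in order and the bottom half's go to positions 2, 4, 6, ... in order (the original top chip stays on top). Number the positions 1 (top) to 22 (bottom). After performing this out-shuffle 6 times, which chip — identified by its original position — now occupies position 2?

Work backwards from position 2, undoing one out-shuffle at a time:
2 ← 12 ← 17 ← 9 ← 5 ← 3 ← 2
So the chip now at position 2 started at position 2.

2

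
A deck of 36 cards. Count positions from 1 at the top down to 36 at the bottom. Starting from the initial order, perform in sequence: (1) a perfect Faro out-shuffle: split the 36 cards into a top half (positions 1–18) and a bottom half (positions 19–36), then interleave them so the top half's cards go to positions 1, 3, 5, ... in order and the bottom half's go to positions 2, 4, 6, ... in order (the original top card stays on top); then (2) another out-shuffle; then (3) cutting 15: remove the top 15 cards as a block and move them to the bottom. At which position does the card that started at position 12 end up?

31

Track the card from position 12 forward through each operation:
  after op 1 (out-shuffle): 12 → 23
  after op 2 (out-shuffle): 23 → 10
  after op 3 (cut 15): 10 → 31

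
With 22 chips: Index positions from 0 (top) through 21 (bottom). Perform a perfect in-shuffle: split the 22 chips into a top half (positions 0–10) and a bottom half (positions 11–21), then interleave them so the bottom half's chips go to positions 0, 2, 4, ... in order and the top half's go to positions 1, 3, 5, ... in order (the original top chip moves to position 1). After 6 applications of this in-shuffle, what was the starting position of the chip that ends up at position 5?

7

Work backwards from position 5, undoing one in-shuffle at a time:
5 ← 2 ← 12 ← 17 ← 8 ← 15 ← 7
So the chip now at position 5 started at position 7.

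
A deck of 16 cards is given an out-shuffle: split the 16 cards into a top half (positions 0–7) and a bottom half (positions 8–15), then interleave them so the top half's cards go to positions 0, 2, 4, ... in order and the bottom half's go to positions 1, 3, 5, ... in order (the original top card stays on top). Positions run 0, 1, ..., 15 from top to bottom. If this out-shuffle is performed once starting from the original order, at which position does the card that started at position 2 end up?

Track the card's position through each out-shuffle:
2 → 4

4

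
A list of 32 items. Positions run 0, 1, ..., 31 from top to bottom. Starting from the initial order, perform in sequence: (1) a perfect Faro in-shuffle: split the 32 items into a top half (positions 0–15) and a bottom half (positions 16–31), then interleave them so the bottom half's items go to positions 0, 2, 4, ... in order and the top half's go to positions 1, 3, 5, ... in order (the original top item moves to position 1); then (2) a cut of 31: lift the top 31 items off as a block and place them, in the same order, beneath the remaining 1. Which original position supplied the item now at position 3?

17

Undo the operations in reverse order, starting from position 3:
  undo op 2 (cut 31): 3 ← 2
  undo op 1 (in-shuffle, from bottom half): 2 ← 17
So the item at position 3 came from original position 17.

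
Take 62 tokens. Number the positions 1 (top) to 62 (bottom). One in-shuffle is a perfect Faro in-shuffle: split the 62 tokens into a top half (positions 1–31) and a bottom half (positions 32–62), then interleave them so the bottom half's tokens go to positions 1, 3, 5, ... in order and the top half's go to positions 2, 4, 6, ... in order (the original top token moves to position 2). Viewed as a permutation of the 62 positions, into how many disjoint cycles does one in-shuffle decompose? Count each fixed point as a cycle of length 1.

Trace each unvisited position around until it returns:
(1 2 4 8 16 32) (3 6 12 24 48 33) (5 10 20 40 17 34) (7 14 28 56 49 35) (9 18 36) (11 22 44 25 50 37) (13 26 52 41 19 38) (15 30 60 57 51 39) ... plus 4 more
12 cycles in total.

12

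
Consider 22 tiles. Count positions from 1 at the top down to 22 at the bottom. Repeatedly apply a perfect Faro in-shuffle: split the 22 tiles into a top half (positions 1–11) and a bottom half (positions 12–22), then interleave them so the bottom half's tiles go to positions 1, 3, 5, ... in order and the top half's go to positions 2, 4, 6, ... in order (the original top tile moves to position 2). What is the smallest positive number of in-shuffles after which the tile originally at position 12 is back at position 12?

Follow position 12 under repeated in-shuffles:
12 → 1 → 2 → 4 → 8 → 16 → 9 → 18 → 13 → 3 → 6 → 12
It first returns after 11 in-shuffles.

11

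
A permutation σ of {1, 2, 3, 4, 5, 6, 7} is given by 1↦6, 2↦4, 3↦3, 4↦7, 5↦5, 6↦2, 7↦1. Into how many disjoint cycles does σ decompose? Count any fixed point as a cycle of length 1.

Cycle decomposition: (1 6 2 4 7) (3) (5).
3 cycles.

3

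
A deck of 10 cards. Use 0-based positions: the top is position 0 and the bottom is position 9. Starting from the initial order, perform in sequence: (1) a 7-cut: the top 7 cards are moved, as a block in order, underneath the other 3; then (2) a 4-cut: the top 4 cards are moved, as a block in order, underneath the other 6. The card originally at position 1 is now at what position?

0

Track the card from position 1 forward through each operation:
  after op 1 (cut 7): 1 → 4
  after op 2 (cut 4): 4 → 0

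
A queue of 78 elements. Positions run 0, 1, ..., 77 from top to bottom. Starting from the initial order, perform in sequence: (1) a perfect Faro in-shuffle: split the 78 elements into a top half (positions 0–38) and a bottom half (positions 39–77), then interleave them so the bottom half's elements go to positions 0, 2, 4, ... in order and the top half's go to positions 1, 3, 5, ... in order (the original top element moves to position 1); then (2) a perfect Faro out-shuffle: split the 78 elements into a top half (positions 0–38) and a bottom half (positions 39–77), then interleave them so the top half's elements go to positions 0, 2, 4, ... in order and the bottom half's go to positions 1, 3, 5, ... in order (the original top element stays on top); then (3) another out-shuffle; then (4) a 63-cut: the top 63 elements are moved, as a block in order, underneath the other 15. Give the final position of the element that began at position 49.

Track the element from position 49 forward through each operation:
  after op 1 (in-shuffle): 49 → 20
  after op 2 (out-shuffle): 20 → 40
  after op 3 (out-shuffle): 40 → 3
  after op 4 (cut 63): 3 → 18

18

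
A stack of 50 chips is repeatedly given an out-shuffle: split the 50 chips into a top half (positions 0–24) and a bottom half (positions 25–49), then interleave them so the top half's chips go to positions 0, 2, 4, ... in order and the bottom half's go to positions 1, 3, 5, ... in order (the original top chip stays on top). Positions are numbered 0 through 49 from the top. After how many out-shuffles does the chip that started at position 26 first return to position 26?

Follow position 26 under repeated out-shuffles:
26 → 3 → 6 → 12 → 24 → 48 → 47 → 45 → ... → 26 (length 21)
It first returns after 21 out-shuffles.

21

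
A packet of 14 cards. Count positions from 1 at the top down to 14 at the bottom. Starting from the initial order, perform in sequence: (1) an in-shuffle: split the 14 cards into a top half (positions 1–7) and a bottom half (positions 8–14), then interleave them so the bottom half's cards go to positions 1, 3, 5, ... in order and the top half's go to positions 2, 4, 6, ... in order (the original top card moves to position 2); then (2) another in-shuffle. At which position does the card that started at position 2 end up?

Track the card from position 2 forward through each operation:
  after op 1 (in-shuffle): 2 → 4
  after op 2 (in-shuffle): 4 → 8

8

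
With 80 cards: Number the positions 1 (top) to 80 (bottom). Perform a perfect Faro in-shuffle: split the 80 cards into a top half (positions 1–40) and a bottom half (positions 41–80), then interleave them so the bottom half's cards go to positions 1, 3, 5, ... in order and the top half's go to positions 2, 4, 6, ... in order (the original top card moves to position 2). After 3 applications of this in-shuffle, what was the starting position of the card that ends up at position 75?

Work backwards from position 75, undoing one in-shuffle at a time:
75 ← 78 ← 39 ← 60
So the card now at position 75 started at position 60.

60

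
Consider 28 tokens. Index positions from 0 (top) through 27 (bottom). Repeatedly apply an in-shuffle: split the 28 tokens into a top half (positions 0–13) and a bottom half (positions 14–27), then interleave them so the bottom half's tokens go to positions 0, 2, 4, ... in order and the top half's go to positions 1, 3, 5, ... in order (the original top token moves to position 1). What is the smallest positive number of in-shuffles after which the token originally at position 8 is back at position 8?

28

Follow position 8 under repeated in-shuffles:
8 → 17 → 6 → 13 → 27 → 26 → 24 → 20 → ... → 8 (length 28)
It first returns after 28 in-shuffles.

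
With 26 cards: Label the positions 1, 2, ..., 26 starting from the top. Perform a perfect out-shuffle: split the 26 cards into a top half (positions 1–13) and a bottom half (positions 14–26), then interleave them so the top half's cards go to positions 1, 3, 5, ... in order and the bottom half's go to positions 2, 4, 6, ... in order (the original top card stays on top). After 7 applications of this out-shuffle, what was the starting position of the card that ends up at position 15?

Work backwards from position 15, undoing one out-shuffle at a time:
15 ← 8 ← 17 ← 9 ← 5 ← 3 ← 2 ← 14
So the card now at position 15 started at position 14.

14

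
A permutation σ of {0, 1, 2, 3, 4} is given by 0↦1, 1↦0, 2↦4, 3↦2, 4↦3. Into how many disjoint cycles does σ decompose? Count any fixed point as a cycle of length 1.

Cycle decomposition: (0 1) (2 4 3).
2 cycles.

2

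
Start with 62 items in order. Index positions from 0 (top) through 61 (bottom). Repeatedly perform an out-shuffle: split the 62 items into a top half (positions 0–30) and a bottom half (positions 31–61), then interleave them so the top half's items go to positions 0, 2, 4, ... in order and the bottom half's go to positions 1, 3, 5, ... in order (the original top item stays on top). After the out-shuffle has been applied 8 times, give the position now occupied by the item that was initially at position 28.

Track the item's position through each out-shuffle:
28 → 56 → 51 → 41 → 21 → 42 → 23 → 46 → 31

31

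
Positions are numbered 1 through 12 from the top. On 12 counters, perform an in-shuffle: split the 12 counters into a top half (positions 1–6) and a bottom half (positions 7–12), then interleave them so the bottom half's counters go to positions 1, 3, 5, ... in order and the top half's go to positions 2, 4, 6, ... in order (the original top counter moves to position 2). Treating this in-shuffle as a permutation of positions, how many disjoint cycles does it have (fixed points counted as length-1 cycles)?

Trace each unvisited position around until it returns:
(1 2 4 8 3 6 ... len 12)
1 cycle in total.

1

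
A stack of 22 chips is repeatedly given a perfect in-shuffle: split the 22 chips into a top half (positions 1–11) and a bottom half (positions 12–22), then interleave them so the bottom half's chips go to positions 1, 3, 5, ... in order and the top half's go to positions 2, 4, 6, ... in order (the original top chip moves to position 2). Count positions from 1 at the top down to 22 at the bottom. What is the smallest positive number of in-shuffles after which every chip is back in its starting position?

The in-shuffle permutes the 22 positions with cycle lengths [11, 11].
Every chip is home exactly when every cycle has completed a whole number of laps, i.e. after lcm(11) = 11 in-shuffles.

11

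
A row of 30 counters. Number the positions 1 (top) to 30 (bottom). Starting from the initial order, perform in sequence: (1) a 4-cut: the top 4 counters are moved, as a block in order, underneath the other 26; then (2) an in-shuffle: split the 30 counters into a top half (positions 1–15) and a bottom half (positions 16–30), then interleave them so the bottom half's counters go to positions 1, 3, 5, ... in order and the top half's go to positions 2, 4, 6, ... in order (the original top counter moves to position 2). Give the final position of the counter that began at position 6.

Track the counter from position 6 forward through each operation:
  after op 1 (cut 4): 6 → 2
  after op 2 (in-shuffle): 2 → 4

4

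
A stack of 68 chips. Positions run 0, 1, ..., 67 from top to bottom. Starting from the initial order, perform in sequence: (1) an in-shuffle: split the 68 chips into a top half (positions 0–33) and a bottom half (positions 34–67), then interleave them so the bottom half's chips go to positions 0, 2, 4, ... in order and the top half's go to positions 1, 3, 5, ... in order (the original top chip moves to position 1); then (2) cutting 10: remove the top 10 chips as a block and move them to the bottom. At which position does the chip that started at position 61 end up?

Track the chip from position 61 forward through each operation:
  after op 1 (in-shuffle): 61 → 54
  after op 2 (cut 10): 54 → 44

44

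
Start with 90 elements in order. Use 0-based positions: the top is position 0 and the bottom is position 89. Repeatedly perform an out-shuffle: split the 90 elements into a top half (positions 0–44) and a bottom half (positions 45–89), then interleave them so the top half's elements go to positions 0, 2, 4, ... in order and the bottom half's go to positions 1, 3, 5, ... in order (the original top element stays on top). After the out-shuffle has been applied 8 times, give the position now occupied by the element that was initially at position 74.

Track the element's position through each out-shuffle:
74 → 59 → 29 → 58 → 27 → 54 → 19 → 38 → 76

76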